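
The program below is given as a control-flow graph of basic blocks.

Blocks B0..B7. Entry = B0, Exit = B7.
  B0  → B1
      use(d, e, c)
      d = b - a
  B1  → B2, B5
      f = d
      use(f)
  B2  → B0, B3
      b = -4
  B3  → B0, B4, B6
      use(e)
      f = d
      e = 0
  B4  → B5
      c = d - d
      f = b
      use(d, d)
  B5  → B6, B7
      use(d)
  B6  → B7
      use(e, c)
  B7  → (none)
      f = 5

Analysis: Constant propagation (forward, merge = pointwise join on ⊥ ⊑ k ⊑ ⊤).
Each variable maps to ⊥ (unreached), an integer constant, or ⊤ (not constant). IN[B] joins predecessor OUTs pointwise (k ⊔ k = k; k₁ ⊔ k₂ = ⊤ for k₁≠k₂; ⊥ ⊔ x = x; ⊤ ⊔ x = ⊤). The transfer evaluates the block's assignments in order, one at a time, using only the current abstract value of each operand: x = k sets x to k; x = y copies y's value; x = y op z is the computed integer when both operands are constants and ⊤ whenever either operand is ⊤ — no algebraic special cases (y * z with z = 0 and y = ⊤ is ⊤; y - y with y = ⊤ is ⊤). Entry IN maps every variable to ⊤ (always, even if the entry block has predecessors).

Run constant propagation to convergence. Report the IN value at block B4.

Fixpoint table:
  B0:  IN=(all ⊤)  OUT=(all ⊤)
  B1:  IN=(all ⊤)  OUT=(all ⊤)
  B2:  IN=(all ⊤)  OUT={b:-4; rest ⊤}
  B3:  IN={b:-4; rest ⊤}  OUT={b:-4, e:0; rest ⊤}
  B4:  IN={b:-4, e:0; rest ⊤}  OUT={b:-4, e:0, f:-4; rest ⊤}
  B5:  IN=(all ⊤)  OUT=(all ⊤)
  B6:  IN=(all ⊤)  OUT=(all ⊤)
  B7:  IN=(all ⊤)  OUT={f:5; rest ⊤}

Merge at B4: IN[B4] = OUT[B3] = {a: ⊤, b: -4, c: ⊤, d: ⊤, e: 0, f: ⊤}

Answer: {a: ⊤, b: -4, c: ⊤, d: ⊤, e: 0, f: ⊤}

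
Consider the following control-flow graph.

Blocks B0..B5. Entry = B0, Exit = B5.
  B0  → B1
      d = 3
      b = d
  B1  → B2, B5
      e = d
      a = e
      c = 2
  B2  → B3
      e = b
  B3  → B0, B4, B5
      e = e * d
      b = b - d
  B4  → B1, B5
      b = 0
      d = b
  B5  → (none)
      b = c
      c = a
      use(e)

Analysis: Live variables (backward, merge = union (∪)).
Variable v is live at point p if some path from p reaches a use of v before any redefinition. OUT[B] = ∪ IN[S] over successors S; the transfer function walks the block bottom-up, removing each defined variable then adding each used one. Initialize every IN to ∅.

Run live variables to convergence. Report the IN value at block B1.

Answer: {b, d}

Working:
Per-block solution:
  B0: | IN={} | OUT={b, d}
  B1: | IN={b, d} | OUT={a, b, c, d, e}
  B2: | IN={a, b, c, d} | OUT={a, b, c, d, e}
  B3: | IN={a, b, c, d, e} | OUT={a, c, e}
  B4: | IN={a, c, e} | OUT={a, b, c, d, e}
  B5: | IN={a, c, e} | OUT={}

Merge at B1: OUT[B1] = IN[B2] ⊔ IN[B5] = {a, b, c, d, e}
Applying B1's transfer function to that OUT value gives IN[B1] (row B1 above).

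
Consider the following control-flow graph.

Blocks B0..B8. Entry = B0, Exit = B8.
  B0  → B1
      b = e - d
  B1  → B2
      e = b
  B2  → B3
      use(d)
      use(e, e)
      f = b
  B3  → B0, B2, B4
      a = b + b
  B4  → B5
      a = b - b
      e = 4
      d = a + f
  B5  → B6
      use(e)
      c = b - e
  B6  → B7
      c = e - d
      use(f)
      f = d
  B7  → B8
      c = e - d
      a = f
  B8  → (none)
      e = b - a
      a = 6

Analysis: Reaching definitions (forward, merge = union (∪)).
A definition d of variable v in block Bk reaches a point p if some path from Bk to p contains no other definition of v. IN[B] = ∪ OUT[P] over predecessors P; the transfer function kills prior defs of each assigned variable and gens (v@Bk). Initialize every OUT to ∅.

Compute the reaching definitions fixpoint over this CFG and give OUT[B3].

Per-block solution:
  B0:   IN={a@B3, b@B0, e@B1, f@B2}   OUT={a@B3, b@B0, e@B1, f@B2}
  B1:   IN={a@B3, b@B0, e@B1, f@B2}   OUT={a@B3, b@B0, e@B1, f@B2}
  B2:   IN={a@B3, b@B0, e@B1, f@B2}   OUT={a@B3, b@B0, e@B1, f@B2}
  B3:   IN={a@B3, b@B0, e@B1, f@B2}   OUT={a@B3, b@B0, e@B1, f@B2}
  B4:   IN={a@B3, b@B0, e@B1, f@B2}   OUT={a@B4, b@B0, d@B4, e@B4, f@B2}
  B5:   IN={a@B4, b@B0, d@B4, e@B4, f@B2}   OUT={a@B4, b@B0, c@B5, d@B4, e@B4, f@B2}
  B6:   IN={a@B4, b@B0, c@B5, d@B4, e@B4, f@B2}   OUT={a@B4, b@B0, c@B6, d@B4, e@B4, f@B6}
  B7:   IN={a@B4, b@B0, c@B6, d@B4, e@B4, f@B6}   OUT={a@B7, b@B0, c@B7, d@B4, e@B4, f@B6}
  B8:   IN={a@B7, b@B0, c@B7, d@B4, e@B4, f@B6}   OUT={a@B8, b@B0, c@B7, d@B4, e@B8, f@B6}

Merge at B3: IN[B3] = OUT[B2] = {a@B3, b@B0, e@B1, f@B2}
Applying B3's transfer function to that IN value gives OUT[B3] (row B3 above).

Answer: {a@B3, b@B0, e@B1, f@B2}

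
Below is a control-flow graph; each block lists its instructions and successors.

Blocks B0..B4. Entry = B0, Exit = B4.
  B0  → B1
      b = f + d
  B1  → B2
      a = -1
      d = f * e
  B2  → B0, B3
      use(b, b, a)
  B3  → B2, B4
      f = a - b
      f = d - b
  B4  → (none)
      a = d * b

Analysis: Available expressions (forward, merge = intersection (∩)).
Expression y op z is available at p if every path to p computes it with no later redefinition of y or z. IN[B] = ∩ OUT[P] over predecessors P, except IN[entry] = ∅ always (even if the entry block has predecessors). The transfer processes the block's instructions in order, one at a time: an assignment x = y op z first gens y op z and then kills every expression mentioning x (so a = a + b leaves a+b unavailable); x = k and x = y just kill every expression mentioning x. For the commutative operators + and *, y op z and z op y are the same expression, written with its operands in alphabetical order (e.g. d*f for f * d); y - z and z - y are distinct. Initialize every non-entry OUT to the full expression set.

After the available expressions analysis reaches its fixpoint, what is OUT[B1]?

Answer: {e*f}

Trace:
Converged values:
  B0: | IN={} | OUT={d+f}
  B1: | IN={d+f} | OUT={e*f}
  B2: | IN={} | OUT={}
  B3: | IN={} | OUT={a-b, d-b}
  B4: | IN={a-b, d-b} | OUT={b*d, d-b}

Merge at B1: IN[B1] = OUT[B0] = {d+f}
Applying B1's transfer function to that IN value gives OUT[B1] (row B1 above).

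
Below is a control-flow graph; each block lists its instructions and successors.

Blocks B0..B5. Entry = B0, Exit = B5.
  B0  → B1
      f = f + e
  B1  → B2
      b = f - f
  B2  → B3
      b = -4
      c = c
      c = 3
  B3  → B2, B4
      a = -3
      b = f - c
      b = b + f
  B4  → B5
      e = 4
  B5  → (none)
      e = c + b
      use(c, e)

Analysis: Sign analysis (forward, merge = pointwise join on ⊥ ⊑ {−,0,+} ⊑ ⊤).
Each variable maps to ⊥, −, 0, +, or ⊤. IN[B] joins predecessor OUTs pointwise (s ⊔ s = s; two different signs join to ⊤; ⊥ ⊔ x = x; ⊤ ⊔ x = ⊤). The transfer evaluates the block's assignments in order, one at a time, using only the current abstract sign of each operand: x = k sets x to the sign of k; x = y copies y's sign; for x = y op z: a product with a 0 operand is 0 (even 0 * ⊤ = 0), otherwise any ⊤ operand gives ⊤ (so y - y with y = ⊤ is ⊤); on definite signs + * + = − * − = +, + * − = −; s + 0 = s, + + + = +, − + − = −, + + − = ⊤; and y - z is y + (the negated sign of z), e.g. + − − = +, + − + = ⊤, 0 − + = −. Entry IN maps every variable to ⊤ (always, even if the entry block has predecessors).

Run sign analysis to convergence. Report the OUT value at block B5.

Answer: {a: -, b: ⊤, c: +, d: ⊤, e: ⊤, f: ⊤}

Trace:
Fixpoint table:
  B0:   IN=(all ⊤)   OUT=(all ⊤)
  B1:   IN=(all ⊤)   OUT=(all ⊤)
  B2:   IN=(all ⊤)   OUT={b:-, c:+; rest ⊤}
  B3:   IN={b:-, c:+; rest ⊤}   OUT={a:-, c:+; rest ⊤}
  B4:   IN={a:-, c:+; rest ⊤}   OUT={a:-, c:+, e:+; rest ⊤}
  B5:   IN={a:-, c:+, e:+; rest ⊤}   OUT={a:-, c:+; rest ⊤}

Merge at B5: IN[B5] = OUT[B4] = {a: -, b: ⊤, c: +, d: ⊤, e: +, f: ⊤}
Applying B5's transfer function to that IN value gives OUT[B5] (row B5 above).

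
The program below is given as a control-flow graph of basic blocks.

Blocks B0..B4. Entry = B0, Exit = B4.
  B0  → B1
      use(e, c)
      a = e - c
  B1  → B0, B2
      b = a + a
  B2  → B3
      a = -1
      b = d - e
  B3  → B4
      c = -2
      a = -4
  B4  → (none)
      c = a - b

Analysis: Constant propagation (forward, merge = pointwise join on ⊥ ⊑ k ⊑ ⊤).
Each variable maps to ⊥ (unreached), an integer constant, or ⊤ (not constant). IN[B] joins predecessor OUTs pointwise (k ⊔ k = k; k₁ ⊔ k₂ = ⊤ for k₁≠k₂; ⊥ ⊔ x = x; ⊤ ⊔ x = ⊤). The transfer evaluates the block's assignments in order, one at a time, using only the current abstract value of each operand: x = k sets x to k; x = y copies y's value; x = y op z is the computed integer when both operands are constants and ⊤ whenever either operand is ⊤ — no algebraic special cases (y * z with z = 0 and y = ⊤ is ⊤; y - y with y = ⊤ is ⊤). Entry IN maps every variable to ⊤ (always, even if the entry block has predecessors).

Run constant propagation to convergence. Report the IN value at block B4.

Converged values:
  B0: | IN=(all ⊤) | OUT=(all ⊤)
  B1: | IN=(all ⊤) | OUT=(all ⊤)
  B2: | IN=(all ⊤) | OUT={a:-1; rest ⊤}
  B3: | IN={a:-1; rest ⊤} | OUT={a:-4, c:-2; rest ⊤}
  B4: | IN={a:-4, c:-2; rest ⊤} | OUT={a:-4; rest ⊤}

Merge at B4: IN[B4] = OUT[B3] = {a: -4, b: ⊤, c: -2, d: ⊤, e: ⊤, f: ⊤}

Answer: {a: -4, b: ⊤, c: -2, d: ⊤, e: ⊤, f: ⊤}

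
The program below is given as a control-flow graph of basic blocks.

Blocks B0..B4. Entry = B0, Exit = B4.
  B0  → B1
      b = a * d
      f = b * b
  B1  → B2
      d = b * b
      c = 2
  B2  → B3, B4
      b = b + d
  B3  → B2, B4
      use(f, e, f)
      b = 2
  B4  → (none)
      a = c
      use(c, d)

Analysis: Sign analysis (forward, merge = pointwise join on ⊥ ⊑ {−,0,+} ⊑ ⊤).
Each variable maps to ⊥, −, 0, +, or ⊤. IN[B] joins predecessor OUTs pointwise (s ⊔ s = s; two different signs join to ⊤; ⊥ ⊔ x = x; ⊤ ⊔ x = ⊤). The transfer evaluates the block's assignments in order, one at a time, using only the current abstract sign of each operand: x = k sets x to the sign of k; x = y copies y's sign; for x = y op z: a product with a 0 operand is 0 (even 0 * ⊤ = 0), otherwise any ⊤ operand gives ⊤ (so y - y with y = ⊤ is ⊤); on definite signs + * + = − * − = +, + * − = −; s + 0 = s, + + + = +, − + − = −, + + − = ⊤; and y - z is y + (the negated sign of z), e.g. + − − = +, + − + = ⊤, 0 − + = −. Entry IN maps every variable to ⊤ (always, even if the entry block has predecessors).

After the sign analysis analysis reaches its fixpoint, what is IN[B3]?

Converged values:
  B0:  IN=(all ⊤)  OUT=(all ⊤)
  B1:  IN=(all ⊤)  OUT={c:+; rest ⊤}
  B2:  IN={c:+; rest ⊤}  OUT={c:+; rest ⊤}
  B3:  IN={c:+; rest ⊤}  OUT={b:+, c:+; rest ⊤}
  B4:  IN={c:+; rest ⊤}  OUT={a:+, c:+; rest ⊤}

Merge at B3: IN[B3] = OUT[B2] = {a: ⊤, b: ⊤, c: +, d: ⊤, e: ⊤, f: ⊤}

Answer: {a: ⊤, b: ⊤, c: +, d: ⊤, e: ⊤, f: ⊤}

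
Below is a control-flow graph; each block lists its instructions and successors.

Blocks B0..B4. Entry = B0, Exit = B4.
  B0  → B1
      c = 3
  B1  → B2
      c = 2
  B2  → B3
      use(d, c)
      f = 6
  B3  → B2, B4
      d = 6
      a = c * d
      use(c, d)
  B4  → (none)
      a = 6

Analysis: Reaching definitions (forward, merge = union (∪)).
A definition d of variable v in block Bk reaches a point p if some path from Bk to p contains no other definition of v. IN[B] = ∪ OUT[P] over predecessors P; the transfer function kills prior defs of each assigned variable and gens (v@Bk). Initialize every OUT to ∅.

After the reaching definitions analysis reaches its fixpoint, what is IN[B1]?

Answer: {c@B0}

Derivation:
Per-block solution:
  B0: | IN={} | OUT={c@B0}
  B1: | IN={c@B0} | OUT={c@B1}
  B2: | IN={a@B3, c@B1, d@B3, f@B2} | OUT={a@B3, c@B1, d@B3, f@B2}
  B3: | IN={a@B3, c@B1, d@B3, f@B2} | OUT={a@B3, c@B1, d@B3, f@B2}
  B4: | IN={a@B3, c@B1, d@B3, f@B2} | OUT={a@B4, c@B1, d@B3, f@B2}

Merge at B1: IN[B1] = OUT[B0] = {c@B0}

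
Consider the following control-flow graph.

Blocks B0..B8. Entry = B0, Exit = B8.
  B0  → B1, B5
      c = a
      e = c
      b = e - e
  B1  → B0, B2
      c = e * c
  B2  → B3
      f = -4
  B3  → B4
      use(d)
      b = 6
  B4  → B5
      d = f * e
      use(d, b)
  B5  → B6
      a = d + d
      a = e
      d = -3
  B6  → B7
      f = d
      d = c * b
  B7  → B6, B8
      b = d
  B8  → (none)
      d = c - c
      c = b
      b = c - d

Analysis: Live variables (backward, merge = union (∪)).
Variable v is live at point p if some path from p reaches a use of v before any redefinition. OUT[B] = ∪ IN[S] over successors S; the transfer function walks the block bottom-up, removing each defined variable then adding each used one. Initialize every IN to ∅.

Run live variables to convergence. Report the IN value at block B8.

Converged values:
  B0:   IN={a, d}   OUT={a, b, c, d, e}
  B1:   IN={a, c, d, e}   OUT={a, c, d, e}
  B2:   IN={c, d, e}   OUT={c, d, e, f}
  B3:   IN={c, d, e, f}   OUT={b, c, e, f}
  B4:   IN={b, c, e, f}   OUT={b, c, d, e}
  B5:   IN={b, c, d, e}   OUT={b, c, d}
  B6:   IN={b, c, d}   OUT={c, d}
  B7:   IN={c, d}   OUT={b, c, d}
  B8:   IN={b, c}   OUT={}

B8 is the boundary node: OUT[B8] = {}
Applying B8's transfer function to that OUT value gives IN[B8] (row B8 above).

Answer: {b, c}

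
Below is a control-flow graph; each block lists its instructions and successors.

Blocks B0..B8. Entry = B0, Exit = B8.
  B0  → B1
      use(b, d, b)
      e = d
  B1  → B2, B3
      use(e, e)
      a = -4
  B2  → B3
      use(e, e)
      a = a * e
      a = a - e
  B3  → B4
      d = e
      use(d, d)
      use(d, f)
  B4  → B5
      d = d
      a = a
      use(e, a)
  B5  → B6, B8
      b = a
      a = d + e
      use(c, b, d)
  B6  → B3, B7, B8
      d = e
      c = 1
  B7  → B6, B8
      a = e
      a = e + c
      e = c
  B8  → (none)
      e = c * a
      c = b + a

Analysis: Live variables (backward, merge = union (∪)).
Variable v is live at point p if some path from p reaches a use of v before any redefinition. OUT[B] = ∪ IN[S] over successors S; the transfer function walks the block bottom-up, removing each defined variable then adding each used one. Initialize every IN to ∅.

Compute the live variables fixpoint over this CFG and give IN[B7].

Per-block solution:
  B0:  IN={b, c, d, f}  OUT={c, e, f}
  B1:  IN={c, e, f}  OUT={a, c, e, f}
  B2:  IN={a, c, e, f}  OUT={a, c, e, f}
  B3:  IN={a, c, e, f}  OUT={a, c, d, e, f}
  B4:  IN={a, c, d, e, f}  OUT={a, c, d, e, f}
  B5:  IN={a, c, d, e, f}  OUT={a, b, c, e, f}
  B6:  IN={a, b, e, f}  OUT={a, b, c, e, f}
  B7:  IN={b, c, e, f}  OUT={a, b, c, e, f}
  B8:  IN={a, b, c}  OUT={}

Merge at B7: OUT[B7] = IN[B6] ⊔ IN[B8] = {a, b, c, e, f}
Applying B7's transfer function to that OUT value gives IN[B7] (row B7 above).

Answer: {b, c, e, f}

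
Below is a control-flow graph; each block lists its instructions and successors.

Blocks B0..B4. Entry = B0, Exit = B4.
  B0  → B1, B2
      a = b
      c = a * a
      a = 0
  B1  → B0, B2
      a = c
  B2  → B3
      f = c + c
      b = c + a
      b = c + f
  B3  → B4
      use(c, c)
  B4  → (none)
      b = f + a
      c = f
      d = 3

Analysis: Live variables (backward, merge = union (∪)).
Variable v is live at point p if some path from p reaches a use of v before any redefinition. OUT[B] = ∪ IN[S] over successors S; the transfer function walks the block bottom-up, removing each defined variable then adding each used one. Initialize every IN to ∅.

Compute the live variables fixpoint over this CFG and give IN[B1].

Per-block solution:
  B0: | IN={b} | OUT={a, b, c}
  B1: | IN={b, c} | OUT={a, b, c}
  B2: | IN={a, c} | OUT={a, c, f}
  B3: | IN={a, c, f} | OUT={a, f}
  B4: | IN={a, f} | OUT={}

Merge at B1: OUT[B1] = IN[B0] ⊔ IN[B2] = {a, b, c}
Applying B1's transfer function to that OUT value gives IN[B1] (row B1 above).

Answer: {b, c}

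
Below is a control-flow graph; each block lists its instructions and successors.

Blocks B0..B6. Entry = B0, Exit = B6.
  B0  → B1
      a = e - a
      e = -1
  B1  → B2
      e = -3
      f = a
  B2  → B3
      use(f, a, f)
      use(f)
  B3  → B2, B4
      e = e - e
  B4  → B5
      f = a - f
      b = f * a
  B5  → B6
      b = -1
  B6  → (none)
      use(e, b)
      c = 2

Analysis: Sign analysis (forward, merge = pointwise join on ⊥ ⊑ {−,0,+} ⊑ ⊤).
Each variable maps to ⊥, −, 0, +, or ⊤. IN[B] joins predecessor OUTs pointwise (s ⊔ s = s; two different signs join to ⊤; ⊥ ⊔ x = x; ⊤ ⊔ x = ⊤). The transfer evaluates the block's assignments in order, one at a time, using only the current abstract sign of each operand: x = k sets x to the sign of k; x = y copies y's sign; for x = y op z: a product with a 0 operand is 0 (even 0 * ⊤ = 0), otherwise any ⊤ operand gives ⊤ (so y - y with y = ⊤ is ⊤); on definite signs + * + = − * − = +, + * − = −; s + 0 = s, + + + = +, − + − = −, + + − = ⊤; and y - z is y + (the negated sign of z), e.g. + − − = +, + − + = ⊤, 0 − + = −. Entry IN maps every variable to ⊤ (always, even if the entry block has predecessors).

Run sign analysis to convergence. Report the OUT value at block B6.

Answer: {a: ⊤, b: -, c: +, d: ⊤, e: ⊤, f: ⊤}

Derivation:
Converged values:
  B0: | IN=(all ⊤) | OUT={e:-; rest ⊤}
  B1: | IN={e:-; rest ⊤} | OUT={e:-; rest ⊤}
  B2: | IN=(all ⊤) | OUT=(all ⊤)
  B3: | IN=(all ⊤) | OUT=(all ⊤)
  B4: | IN=(all ⊤) | OUT=(all ⊤)
  B5: | IN=(all ⊤) | OUT={b:-; rest ⊤}
  B6: | IN={b:-; rest ⊤} | OUT={b:-, c:+; rest ⊤}

Merge at B6: IN[B6] = OUT[B5] = {a: ⊤, b: -, c: ⊤, d: ⊤, e: ⊤, f: ⊤}
Applying B6's transfer function to that IN value gives OUT[B6] (row B6 above).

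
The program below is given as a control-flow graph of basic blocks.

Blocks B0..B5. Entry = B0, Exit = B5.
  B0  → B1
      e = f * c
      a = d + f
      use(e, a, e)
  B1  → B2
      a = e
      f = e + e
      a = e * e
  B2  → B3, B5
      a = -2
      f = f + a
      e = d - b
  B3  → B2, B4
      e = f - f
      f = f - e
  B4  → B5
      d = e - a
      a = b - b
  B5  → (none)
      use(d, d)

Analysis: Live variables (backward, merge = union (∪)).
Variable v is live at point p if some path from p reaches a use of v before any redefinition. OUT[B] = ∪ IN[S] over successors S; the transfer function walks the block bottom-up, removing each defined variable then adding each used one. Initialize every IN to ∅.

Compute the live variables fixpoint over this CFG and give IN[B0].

Answer: {b, c, d, f}

Working:
Converged values:
  B0: | IN={b, c, d, f} | OUT={b, d, e}
  B1: | IN={b, d, e} | OUT={b, d, f}
  B2: | IN={b, d, f} | OUT={a, b, d, f}
  B3: | IN={a, b, d, f} | OUT={a, b, d, e, f}
  B4: | IN={a, b, e} | OUT={d}
  B5: | IN={d} | OUT={}

Merge at B0: OUT[B0] = IN[B1] = {b, d, e}
Applying B0's transfer function to that OUT value gives IN[B0] (row B0 above).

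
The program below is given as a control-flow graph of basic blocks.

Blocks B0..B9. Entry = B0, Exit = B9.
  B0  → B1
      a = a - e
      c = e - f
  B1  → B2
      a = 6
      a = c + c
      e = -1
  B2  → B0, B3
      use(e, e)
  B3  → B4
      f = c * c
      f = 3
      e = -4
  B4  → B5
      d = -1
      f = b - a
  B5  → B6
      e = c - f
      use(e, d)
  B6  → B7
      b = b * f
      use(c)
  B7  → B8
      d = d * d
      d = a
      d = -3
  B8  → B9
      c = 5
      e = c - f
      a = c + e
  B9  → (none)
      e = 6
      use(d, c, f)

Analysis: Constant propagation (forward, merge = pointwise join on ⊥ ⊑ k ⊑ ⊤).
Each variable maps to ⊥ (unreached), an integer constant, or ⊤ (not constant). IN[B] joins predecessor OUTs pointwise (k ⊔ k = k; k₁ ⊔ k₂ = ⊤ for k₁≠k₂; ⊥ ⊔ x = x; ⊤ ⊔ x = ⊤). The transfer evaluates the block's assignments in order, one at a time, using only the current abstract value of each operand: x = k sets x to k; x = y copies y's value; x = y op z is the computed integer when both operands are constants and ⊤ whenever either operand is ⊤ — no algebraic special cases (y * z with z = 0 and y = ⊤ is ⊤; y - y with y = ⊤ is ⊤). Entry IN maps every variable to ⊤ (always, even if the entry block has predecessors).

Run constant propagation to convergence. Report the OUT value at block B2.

Fixpoint table:
  B0:   IN=(all ⊤)   OUT=(all ⊤)
  B1:   IN=(all ⊤)   OUT={e:-1; rest ⊤}
  B2:   IN={e:-1; rest ⊤}   OUT={e:-1; rest ⊤}
  B3:   IN={e:-1; rest ⊤}   OUT={e:-4, f:3; rest ⊤}
  B4:   IN={e:-4, f:3; rest ⊤}   OUT={d:-1, e:-4; rest ⊤}
  B5:   IN={d:-1, e:-4; rest ⊤}   OUT={d:-1; rest ⊤}
  B6:   IN={d:-1; rest ⊤}   OUT={d:-1; rest ⊤}
  B7:   IN={d:-1; rest ⊤}   OUT={d:-3; rest ⊤}
  B8:   IN={d:-3; rest ⊤}   OUT={c:5, d:-3; rest ⊤}
  B9:   IN={c:5, d:-3; rest ⊤}   OUT={c:5, d:-3, e:6; rest ⊤}

Merge at B2: IN[B2] = OUT[B1] = {a: ⊤, b: ⊤, c: ⊤, d: ⊤, e: -1, f: ⊤}
Applying B2's transfer function to that IN value gives OUT[B2] (row B2 above).

Answer: {a: ⊤, b: ⊤, c: ⊤, d: ⊤, e: -1, f: ⊤}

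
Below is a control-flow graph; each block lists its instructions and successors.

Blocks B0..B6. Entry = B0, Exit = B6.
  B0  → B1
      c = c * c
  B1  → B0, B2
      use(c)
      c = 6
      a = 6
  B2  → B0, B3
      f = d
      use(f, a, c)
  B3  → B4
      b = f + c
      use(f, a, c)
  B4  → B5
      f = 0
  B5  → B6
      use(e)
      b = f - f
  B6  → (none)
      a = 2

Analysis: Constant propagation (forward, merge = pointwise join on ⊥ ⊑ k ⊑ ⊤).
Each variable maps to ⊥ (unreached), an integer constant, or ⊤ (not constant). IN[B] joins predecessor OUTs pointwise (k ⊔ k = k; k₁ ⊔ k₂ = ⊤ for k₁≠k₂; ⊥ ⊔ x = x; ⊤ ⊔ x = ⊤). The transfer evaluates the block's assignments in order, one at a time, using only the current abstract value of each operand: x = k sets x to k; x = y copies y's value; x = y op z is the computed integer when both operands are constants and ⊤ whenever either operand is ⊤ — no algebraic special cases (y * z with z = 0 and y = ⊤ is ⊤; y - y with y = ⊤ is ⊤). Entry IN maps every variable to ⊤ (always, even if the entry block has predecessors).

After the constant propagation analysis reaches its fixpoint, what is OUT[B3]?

Fixpoint table:
  B0:   IN=(all ⊤)   OUT=(all ⊤)
  B1:   IN=(all ⊤)   OUT={a:6, c:6; rest ⊤}
  B2:   IN={a:6, c:6; rest ⊤}   OUT={a:6, c:6; rest ⊤}
  B3:   IN={a:6, c:6; rest ⊤}   OUT={a:6, c:6; rest ⊤}
  B4:   IN={a:6, c:6; rest ⊤}   OUT={a:6, c:6, f:0; rest ⊤}
  B5:   IN={a:6, c:6, f:0; rest ⊤}   OUT={a:6, b:0, c:6, f:0; rest ⊤}
  B6:   IN={a:6, b:0, c:6, f:0; rest ⊤}   OUT={a:2, b:0, c:6, f:0; rest ⊤}

Merge at B3: IN[B3] = OUT[B2] = {a: 6, b: ⊤, c: 6, d: ⊤, e: ⊤, f: ⊤}
Applying B3's transfer function to that IN value gives OUT[B3] (row B3 above).

Answer: {a: 6, b: ⊤, c: 6, d: ⊤, e: ⊤, f: ⊤}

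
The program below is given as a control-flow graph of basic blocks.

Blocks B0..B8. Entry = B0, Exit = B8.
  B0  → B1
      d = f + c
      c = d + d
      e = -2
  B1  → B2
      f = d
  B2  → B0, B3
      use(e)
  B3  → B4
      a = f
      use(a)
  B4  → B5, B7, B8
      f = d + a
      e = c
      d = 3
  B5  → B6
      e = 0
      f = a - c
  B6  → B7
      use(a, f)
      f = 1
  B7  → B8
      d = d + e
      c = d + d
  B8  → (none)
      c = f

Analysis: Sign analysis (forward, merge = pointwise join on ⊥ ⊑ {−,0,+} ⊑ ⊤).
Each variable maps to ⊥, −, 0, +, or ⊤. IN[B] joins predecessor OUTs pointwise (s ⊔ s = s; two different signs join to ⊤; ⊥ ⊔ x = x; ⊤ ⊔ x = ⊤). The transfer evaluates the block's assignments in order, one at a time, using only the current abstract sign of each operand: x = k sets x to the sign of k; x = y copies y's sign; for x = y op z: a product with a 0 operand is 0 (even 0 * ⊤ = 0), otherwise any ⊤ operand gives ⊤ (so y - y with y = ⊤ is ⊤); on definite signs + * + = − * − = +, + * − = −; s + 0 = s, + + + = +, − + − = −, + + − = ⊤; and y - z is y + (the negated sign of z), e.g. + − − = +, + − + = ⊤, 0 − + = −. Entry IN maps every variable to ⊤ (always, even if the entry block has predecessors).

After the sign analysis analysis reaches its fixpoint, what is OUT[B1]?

Answer: {a: ⊤, b: ⊤, c: ⊤, d: ⊤, e: -, f: ⊤}

Trace:
Per-block solution:
  B0: | IN=(all ⊤) | OUT={e:-; rest ⊤}
  B1: | IN={e:-; rest ⊤} | OUT={e:-; rest ⊤}
  B2: | IN={e:-; rest ⊤} | OUT={e:-; rest ⊤}
  B3: | IN={e:-; rest ⊤} | OUT={e:-; rest ⊤}
  B4: | IN={e:-; rest ⊤} | OUT={d:+; rest ⊤}
  B5: | IN={d:+; rest ⊤} | OUT={d:+, e:0; rest ⊤}
  B6: | IN={d:+, e:0; rest ⊤} | OUT={d:+, e:0, f:+; rest ⊤}
  B7: | IN={d:+; rest ⊤} | OUT=(all ⊤)
  B8: | IN=(all ⊤) | OUT=(all ⊤)

Merge at B1: IN[B1] = OUT[B0] = {a: ⊤, b: ⊤, c: ⊤, d: ⊤, e: -, f: ⊤}
Applying B1's transfer function to that IN value gives OUT[B1] (row B1 above).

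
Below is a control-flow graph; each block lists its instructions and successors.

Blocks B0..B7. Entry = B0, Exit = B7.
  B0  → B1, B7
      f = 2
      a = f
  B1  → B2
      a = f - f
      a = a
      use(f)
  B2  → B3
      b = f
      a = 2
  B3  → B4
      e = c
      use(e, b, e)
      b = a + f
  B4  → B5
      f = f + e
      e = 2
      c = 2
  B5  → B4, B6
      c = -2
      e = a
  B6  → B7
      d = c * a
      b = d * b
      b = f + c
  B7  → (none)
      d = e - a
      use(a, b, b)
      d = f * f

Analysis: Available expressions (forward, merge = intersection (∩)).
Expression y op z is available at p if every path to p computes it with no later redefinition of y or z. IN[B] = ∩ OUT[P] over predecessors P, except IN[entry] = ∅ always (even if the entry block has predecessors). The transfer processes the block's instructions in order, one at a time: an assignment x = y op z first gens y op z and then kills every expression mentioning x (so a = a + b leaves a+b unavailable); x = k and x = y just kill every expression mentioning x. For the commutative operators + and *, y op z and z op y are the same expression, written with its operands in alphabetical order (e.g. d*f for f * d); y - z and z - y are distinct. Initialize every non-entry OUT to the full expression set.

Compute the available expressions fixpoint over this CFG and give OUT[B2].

Answer: {f-f}

Working:
Per-block solution:
  B0: | IN={} | OUT={}
  B1: | IN={} | OUT={f-f}
  B2: | IN={f-f} | OUT={f-f}
  B3: | IN={f-f} | OUT={a+f, f-f}
  B4: | IN={} | OUT={}
  B5: | IN={} | OUT={}
  B6: | IN={} | OUT={a*c, c+f}
  B7: | IN={} | OUT={e-a, f*f}

Merge at B2: IN[B2] = OUT[B1] = {f-f}
Applying B2's transfer function to that IN value gives OUT[B2] (row B2 above).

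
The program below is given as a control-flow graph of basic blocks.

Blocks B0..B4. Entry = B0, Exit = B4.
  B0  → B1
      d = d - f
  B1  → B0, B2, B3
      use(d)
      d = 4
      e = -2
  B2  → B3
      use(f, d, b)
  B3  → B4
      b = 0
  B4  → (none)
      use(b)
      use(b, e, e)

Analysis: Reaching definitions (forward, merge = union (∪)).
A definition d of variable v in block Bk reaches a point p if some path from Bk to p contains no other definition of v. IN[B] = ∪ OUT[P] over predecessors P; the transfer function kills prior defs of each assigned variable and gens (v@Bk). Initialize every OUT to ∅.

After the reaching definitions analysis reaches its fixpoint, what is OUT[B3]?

Answer: {b@B3, d@B1, e@B1}

Derivation:
Per-block solution:
  B0:   IN={d@B1, e@B1}   OUT={d@B0, e@B1}
  B1:   IN={d@B0, e@B1}   OUT={d@B1, e@B1}
  B2:   IN={d@B1, e@B1}   OUT={d@B1, e@B1}
  B3:   IN={d@B1, e@B1}   OUT={b@B3, d@B1, e@B1}
  B4:   IN={b@B3, d@B1, e@B1}   OUT={b@B3, d@B1, e@B1}

Merge at B3: IN[B3] = OUT[B1] ⊔ OUT[B2] = {d@B1, e@B1}
Applying B3's transfer function to that IN value gives OUT[B3] (row B3 above).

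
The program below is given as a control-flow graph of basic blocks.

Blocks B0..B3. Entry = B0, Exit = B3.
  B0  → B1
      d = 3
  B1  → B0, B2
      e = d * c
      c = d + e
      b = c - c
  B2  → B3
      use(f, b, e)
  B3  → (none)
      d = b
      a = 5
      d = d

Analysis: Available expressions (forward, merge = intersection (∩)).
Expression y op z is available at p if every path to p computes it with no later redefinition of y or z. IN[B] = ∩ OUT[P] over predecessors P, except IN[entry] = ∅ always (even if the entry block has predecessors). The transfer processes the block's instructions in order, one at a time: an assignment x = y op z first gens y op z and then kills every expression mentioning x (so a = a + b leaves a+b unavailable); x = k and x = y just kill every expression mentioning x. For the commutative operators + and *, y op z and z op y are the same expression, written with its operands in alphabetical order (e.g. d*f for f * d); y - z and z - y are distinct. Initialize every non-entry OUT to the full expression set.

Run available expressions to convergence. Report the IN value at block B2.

Converged values:
  B0:  IN={}  OUT={}
  B1:  IN={}  OUT={c-c, d+e}
  B2:  IN={c-c, d+e}  OUT={c-c, d+e}
  B3:  IN={c-c, d+e}  OUT={c-c}

Merge at B2: IN[B2] = OUT[B1] = {c-c, d+e}

Answer: {c-c, d+e}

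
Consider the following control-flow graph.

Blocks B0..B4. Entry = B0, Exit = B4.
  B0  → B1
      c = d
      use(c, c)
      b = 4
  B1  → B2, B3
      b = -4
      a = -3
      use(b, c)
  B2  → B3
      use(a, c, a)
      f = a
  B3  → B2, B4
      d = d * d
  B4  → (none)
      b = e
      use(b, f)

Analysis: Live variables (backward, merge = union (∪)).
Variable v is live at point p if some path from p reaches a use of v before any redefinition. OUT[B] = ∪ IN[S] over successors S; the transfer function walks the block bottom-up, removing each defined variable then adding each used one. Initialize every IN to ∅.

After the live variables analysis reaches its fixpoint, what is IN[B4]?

Per-block solution:
  B0:  IN={d, e, f}  OUT={c, d, e, f}
  B1:  IN={c, d, e, f}  OUT={a, c, d, e, f}
  B2:  IN={a, c, d, e}  OUT={a, c, d, e, f}
  B3:  IN={a, c, d, e, f}  OUT={a, c, d, e, f}
  B4:  IN={e, f}  OUT={}

B4 is the boundary node: OUT[B4] = {}
Applying B4's transfer function to that OUT value gives IN[B4] (row B4 above).

Answer: {e, f}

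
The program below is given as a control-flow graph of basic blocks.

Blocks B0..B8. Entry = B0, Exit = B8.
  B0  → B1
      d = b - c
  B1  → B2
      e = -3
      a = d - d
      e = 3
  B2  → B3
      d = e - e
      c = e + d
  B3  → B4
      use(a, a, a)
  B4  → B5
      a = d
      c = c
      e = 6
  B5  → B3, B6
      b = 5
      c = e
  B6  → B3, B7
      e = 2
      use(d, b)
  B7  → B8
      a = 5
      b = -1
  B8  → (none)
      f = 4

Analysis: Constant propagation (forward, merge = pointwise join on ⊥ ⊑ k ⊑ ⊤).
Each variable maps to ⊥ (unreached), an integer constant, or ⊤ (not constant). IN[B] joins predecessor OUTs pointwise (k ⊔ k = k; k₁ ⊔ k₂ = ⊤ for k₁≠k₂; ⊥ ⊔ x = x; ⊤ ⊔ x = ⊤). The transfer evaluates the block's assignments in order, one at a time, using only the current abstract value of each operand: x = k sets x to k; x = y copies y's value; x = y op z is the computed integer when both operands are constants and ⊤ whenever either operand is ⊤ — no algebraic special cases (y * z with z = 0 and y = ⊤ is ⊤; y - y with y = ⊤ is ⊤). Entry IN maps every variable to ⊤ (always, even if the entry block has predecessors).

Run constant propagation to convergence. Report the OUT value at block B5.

Per-block solution:
  B0:   IN=(all ⊤)   OUT=(all ⊤)
  B1:   IN=(all ⊤)   OUT={e:3; rest ⊤}
  B2:   IN={e:3; rest ⊤}   OUT={c:3, d:0, e:3; rest ⊤}
  B3:   IN={d:0; rest ⊤}   OUT={d:0; rest ⊤}
  B4:   IN={d:0; rest ⊤}   OUT={a:0, d:0, e:6; rest ⊤}
  B5:   IN={a:0, d:0, e:6; rest ⊤}   OUT={a:0, b:5, c:6, d:0, e:6; rest ⊤}
  B6:   IN={a:0, b:5, c:6, d:0, e:6; rest ⊤}   OUT={a:0, b:5, c:6, d:0, e:2; rest ⊤}
  B7:   IN={a:0, b:5, c:6, d:0, e:2; rest ⊤}   OUT={a:5, b:-1, c:6, d:0, e:2; rest ⊤}
  B8:   IN={a:5, b:-1, c:6, d:0, e:2; rest ⊤}   OUT={a:5, b:-1, c:6, d:0, e:2, f:4; rest ⊤}

Merge at B5: IN[B5] = OUT[B4] = {a: 0, b: ⊤, c: ⊤, d: 0, e: 6, f: ⊤}
Applying B5's transfer function to that IN value gives OUT[B5] (row B5 above).

Answer: {a: 0, b: 5, c: 6, d: 0, e: 6, f: ⊤}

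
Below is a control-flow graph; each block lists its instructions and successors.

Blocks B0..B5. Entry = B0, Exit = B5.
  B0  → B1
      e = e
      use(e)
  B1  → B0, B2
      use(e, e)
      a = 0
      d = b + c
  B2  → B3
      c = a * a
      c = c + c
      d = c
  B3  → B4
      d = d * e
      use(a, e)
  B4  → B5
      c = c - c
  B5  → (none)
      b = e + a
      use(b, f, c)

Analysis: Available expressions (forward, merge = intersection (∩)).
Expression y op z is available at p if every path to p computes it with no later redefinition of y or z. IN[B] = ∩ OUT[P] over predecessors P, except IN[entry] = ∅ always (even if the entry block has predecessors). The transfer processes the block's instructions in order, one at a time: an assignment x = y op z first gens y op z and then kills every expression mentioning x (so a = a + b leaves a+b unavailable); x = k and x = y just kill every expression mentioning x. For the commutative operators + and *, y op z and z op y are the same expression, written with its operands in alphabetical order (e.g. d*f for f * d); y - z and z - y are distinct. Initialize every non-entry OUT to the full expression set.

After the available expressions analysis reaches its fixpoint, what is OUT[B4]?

Per-block solution:
  B0:   IN={}   OUT={}
  B1:   IN={}   OUT={b+c}
  B2:   IN={b+c}   OUT={a*a}
  B3:   IN={a*a}   OUT={a*a}
  B4:   IN={a*a}   OUT={a*a}
  B5:   IN={a*a}   OUT={a*a, a+e}

Merge at B4: IN[B4] = OUT[B3] = {a*a}
Applying B4's transfer function to that IN value gives OUT[B4] (row B4 above).

Answer: {a*a}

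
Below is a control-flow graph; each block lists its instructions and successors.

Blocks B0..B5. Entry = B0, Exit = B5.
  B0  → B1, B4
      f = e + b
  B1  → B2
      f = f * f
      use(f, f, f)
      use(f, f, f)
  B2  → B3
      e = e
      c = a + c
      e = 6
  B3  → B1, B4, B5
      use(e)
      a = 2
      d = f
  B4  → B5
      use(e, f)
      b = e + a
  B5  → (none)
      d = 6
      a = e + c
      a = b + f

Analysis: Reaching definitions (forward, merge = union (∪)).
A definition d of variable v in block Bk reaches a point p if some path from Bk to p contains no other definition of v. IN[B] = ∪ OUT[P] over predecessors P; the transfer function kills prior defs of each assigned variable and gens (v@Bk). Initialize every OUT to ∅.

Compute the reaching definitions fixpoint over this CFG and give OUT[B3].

Answer: {a@B3, c@B2, d@B3, e@B2, f@B1}

Working:
Converged values:
  B0:   IN={}   OUT={f@B0}
  B1:   IN={a@B3, c@B2, d@B3, e@B2, f@B0, f@B1}   OUT={a@B3, c@B2, d@B3, e@B2, f@B1}
  B2:   IN={a@B3, c@B2, d@B3, e@B2, f@B1}   OUT={a@B3, c@B2, d@B3, e@B2, f@B1}
  B3:   IN={a@B3, c@B2, d@B3, e@B2, f@B1}   OUT={a@B3, c@B2, d@B3, e@B2, f@B1}
  B4:   IN={a@B3, c@B2, d@B3, e@B2, f@B0, f@B1}   OUT={a@B3, b@B4, c@B2, d@B3, e@B2, f@B0, f@B1}
  B5:   IN={a@B3, b@B4, c@B2, d@B3, e@B2, f@B0, f@B1}   OUT={a@B5, b@B4, c@B2, d@B5, e@B2, f@B0, f@B1}

Merge at B3: IN[B3] = OUT[B2] = {a@B3, c@B2, d@B3, e@B2, f@B1}
Applying B3's transfer function to that IN value gives OUT[B3] (row B3 above).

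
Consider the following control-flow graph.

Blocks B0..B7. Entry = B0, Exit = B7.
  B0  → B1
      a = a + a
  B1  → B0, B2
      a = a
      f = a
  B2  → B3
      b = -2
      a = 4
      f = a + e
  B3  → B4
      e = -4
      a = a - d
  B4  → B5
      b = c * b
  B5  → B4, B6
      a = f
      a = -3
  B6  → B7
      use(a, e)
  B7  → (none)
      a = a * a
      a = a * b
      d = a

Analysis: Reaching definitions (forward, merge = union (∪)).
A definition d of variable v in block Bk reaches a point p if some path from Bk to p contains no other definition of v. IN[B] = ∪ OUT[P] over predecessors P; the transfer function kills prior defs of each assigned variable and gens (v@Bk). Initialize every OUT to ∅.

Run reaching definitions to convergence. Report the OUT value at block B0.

Per-block solution:
  B0:  IN={a@B1, f@B1}  OUT={a@B0, f@B1}
  B1:  IN={a@B0, f@B1}  OUT={a@B1, f@B1}
  B2:  IN={a@B1, f@B1}  OUT={a@B2, b@B2, f@B2}
  B3:  IN={a@B2, b@B2, f@B2}  OUT={a@B3, b@B2, e@B3, f@B2}
  B4:  IN={a@B3, a@B5, b@B2, b@B4, e@B3, f@B2}  OUT={a@B3, a@B5, b@B4, e@B3, f@B2}
  B5:  IN={a@B3, a@B5, b@B4, e@B3, f@B2}  OUT={a@B5, b@B4, e@B3, f@B2}
  B6:  IN={a@B5, b@B4, e@B3, f@B2}  OUT={a@B5, b@B4, e@B3, f@B2}
  B7:  IN={a@B5, b@B4, e@B3, f@B2}  OUT={a@B7, b@B4, d@B7, e@B3, f@B2}

Merge at B0 (entry node, so the boundary value {} is joined with the incoming edge(s)): IN[B0] = {} ⊔ OUT[B1] = {a@B1, f@B1}
Applying B0's transfer function to that IN value gives OUT[B0] (row B0 above).

Answer: {a@B0, f@B1}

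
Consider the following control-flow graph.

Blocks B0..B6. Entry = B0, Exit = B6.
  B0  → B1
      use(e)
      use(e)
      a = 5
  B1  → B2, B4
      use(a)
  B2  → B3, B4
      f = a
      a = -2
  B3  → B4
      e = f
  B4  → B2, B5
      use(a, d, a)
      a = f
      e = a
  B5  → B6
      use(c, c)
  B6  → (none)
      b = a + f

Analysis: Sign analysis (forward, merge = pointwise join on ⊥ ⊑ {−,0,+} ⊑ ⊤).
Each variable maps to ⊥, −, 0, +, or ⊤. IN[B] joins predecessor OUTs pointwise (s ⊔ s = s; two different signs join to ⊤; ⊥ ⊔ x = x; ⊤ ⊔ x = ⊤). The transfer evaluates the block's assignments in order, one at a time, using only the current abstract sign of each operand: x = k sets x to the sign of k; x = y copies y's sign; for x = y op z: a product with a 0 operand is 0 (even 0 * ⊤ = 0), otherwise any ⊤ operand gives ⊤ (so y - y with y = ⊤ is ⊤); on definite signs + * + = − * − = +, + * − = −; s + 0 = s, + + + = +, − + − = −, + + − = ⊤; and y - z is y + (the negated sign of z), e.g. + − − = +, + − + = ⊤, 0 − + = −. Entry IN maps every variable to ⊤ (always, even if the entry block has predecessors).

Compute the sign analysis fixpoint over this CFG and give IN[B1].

Answer: {a: +, b: ⊤, c: ⊤, d: ⊤, e: ⊤, f: ⊤}

Trace:
Converged values:
  B0:  IN=(all ⊤)  OUT={a:+; rest ⊤}
  B1:  IN={a:+; rest ⊤}  OUT={a:+; rest ⊤}
  B2:  IN=(all ⊤)  OUT={a:-; rest ⊤}
  B3:  IN={a:-; rest ⊤}  OUT={a:-; rest ⊤}
  B4:  IN=(all ⊤)  OUT=(all ⊤)
  B5:  IN=(all ⊤)  OUT=(all ⊤)
  B6:  IN=(all ⊤)  OUT=(all ⊤)

Merge at B1: IN[B1] = OUT[B0] = {a: +, b: ⊤, c: ⊤, d: ⊤, e: ⊤, f: ⊤}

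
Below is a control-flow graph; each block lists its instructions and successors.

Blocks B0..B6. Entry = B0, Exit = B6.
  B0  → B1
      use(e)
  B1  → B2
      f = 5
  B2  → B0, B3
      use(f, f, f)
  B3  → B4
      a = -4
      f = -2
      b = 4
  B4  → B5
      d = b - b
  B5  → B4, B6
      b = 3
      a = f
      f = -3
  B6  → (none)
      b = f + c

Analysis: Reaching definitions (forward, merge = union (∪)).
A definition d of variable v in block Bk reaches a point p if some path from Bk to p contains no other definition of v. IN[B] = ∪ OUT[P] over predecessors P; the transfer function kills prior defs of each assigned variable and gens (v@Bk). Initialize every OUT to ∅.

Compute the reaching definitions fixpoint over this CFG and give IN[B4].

Answer: {a@B3, a@B5, b@B3, b@B5, d@B4, f@B3, f@B5}

Derivation:
Per-block solution:
  B0:  IN={f@B1}  OUT={f@B1}
  B1:  IN={f@B1}  OUT={f@B1}
  B2:  IN={f@B1}  OUT={f@B1}
  B3:  IN={f@B1}  OUT={a@B3, b@B3, f@B3}
  B4:  IN={a@B3, a@B5, b@B3, b@B5, d@B4, f@B3, f@B5}  OUT={a@B3, a@B5, b@B3, b@B5, d@B4, f@B3, f@B5}
  B5:  IN={a@B3, a@B5, b@B3, b@B5, d@B4, f@B3, f@B5}  OUT={a@B5, b@B5, d@B4, f@B5}
  B6:  IN={a@B5, b@B5, d@B4, f@B5}  OUT={a@B5, b@B6, d@B4, f@B5}

Merge at B4: IN[B4] = OUT[B3] ⊔ OUT[B5] = {a@B3, a@B5, b@B3, b@B5, d@B4, f@B3, f@B5}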